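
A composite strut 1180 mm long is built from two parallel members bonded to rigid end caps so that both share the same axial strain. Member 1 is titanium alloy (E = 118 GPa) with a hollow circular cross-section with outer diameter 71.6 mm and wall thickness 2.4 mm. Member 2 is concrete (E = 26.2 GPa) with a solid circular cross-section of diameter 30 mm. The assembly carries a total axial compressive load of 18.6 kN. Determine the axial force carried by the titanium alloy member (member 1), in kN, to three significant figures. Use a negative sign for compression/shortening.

-14.3 kN

A_1 = 521.8 mm².
A_2 = 706.9 mm².
Equal strain + equilibrium ⇒ each member carries load in proportion to AE: A₁E₁ = 61570000 N, A₂E₂ = 18520000 N, ΣAE = 80090000 N.
F₁ = P·A₁E₁/ΣAE = -18600·61570000/80090000 = -14300 N.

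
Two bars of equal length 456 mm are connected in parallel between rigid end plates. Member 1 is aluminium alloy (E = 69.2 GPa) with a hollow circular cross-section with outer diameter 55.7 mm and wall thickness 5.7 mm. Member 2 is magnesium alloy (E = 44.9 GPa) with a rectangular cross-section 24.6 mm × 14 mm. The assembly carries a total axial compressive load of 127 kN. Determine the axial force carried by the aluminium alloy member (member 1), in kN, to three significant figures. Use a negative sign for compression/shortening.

-102 kN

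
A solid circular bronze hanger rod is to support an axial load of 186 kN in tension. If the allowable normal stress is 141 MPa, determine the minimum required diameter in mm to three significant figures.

Required area A ≥ P/σ_allow = 186000/141 = 1319 mm².
For a solid circular section, d ≥ √(4A/π) = 40.98 mm.

41.0 mm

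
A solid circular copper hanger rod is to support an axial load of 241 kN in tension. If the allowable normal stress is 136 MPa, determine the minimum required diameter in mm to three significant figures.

Required area A ≥ P/σ_allow = 241000/136 = 1772 mm².
For a solid circular section, d ≥ √(4A/π) = 47.5 mm.

47.5 mm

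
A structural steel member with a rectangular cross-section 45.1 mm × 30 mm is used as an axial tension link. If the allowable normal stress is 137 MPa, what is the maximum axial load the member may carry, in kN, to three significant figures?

A = 1353 mm².
P_max = σ_allow · A = 137 · 1353 = 185400 N = 185.4 kN.

185 kN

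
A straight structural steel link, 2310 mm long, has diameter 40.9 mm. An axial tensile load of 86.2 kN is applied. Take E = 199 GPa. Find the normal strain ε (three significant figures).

3.30e-04

A = 1314 mm².
σ = N/A = 65.61 MPa; ε = σ/E = 65.61/199000 = 3.297e-04.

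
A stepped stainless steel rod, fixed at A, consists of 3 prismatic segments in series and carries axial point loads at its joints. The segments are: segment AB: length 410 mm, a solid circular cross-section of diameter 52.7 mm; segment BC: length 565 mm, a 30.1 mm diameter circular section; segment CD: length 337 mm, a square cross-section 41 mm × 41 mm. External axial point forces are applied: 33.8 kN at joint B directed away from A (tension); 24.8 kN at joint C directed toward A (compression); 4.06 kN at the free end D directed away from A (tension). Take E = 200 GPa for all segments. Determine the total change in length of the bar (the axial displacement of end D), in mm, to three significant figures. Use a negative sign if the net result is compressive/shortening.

Internal axial forces (sectioning from the free end, tension +): N_CD = 4.06 kN, N_BC = -20.74 kN, N_AB = 13.06 kN.
A_AB = 2181 mm².
A_BC = 711.6 mm².
A_CD = 1681 mm².
δ_AB = 13060·410/(2181·200000) = 0.01227 mm
δ_BC = -20740·565/(711.6·200000) = -0.08234 mm
δ_CD = 4060·337/(1681·200000) = 0.00407 mm
δ = Σδ_i = -0.066 mm.

-0.0660 mm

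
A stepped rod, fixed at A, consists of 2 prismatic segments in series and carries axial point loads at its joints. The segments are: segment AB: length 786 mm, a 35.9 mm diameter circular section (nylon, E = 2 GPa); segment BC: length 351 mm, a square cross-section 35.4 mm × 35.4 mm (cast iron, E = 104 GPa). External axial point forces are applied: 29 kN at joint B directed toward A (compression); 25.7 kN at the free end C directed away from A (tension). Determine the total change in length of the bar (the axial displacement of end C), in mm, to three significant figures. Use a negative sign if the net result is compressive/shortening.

-1.21 mm

Internal axial forces (sectioning from the free end, tension +): N_BC = 25.7 kN, N_AB = -3.3 kN.
A_AB = 1012 mm².
A_BC = 1253 mm².
δ_AB = -3300·786/(1012·2000) = -1.281 mm
δ_BC = 25700·351/(1253·104000) = 0.06922 mm
δ = Σδ_i = -1.212 mm.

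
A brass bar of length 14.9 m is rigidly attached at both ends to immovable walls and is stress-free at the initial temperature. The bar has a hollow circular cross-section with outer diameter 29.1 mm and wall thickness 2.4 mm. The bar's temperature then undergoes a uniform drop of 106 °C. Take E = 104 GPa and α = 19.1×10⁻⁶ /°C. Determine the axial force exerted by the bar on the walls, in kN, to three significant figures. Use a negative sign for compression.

42.4 kN

Free thermal expansion αLΔT = 19.1e-6 · 14900 · -106 = -30.17 mm.
The walls impose strain ε = −(-30.17)/14900 = 2.0246e-03; σ = Eε = 104000 · 2.0246e-03 = 210.6 MPa.
Wall reaction R = σ·A = 210.6·201.3 = 42390 N = 42.39 kN.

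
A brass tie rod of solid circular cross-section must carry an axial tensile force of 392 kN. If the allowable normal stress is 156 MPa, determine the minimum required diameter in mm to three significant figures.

Required area A ≥ P/σ_allow = 392000/156 = 2513 mm².
For a solid circular section, d ≥ √(4A/π) = 56.56 mm.

56.6 mm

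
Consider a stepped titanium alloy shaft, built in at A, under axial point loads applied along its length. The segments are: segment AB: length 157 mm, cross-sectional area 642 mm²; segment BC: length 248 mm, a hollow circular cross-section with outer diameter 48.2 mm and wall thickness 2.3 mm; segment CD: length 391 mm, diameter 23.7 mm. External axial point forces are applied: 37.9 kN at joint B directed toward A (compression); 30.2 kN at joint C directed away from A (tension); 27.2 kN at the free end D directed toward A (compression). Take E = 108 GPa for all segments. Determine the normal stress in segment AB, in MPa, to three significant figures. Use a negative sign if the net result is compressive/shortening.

Internal axial forces (sectioning from the free end, tension +): N_CD = -27.2 kN, N_BC = 3 kN, N_AB = -34.9 kN.
σ_AB = N_AB/A_AB = -34900/642 = -54.36 MPa.

-54.4 MPa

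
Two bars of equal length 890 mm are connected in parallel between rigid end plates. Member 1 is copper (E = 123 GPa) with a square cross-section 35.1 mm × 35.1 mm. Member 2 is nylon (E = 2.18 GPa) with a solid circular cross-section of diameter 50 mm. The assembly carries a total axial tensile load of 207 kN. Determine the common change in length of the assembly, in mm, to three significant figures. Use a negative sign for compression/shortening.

A_1 = 1232 mm².
A_2 = 1963 mm².
Equal strain + equilibrium ⇒ each member carries load in proportion to AE: A₁E₁ = 151500000 N, A₂E₂ = 4280000 N, ΣAE = 155800000 N.
δ = PL/ΣAE = 207000·890/155800000 = 1.182 mm.

1.18 mm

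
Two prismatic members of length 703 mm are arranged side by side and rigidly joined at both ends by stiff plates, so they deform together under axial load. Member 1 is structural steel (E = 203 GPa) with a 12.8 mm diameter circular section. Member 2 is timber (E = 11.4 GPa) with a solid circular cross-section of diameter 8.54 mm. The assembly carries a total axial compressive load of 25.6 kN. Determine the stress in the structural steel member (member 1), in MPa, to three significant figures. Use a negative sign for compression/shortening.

-194 MPa

A_1 = 128.7 mm².
A_2 = 57.28 mm².
Equal strain + equilibrium ⇒ each member carries load in proportion to AE: A₁E₁ = 26120000 N, A₂E₂ = 653000 N, ΣAE = 26770000 N.
σ₁ = P·E₁/ΣAE = -25600·203000/26770000 = -194.1 MPa.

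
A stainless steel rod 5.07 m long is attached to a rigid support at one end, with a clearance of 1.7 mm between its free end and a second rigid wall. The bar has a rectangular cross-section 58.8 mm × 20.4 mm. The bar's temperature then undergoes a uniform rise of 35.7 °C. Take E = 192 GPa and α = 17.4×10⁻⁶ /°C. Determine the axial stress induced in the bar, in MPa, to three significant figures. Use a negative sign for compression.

-54.9 MPa

Free thermal expansion αLΔT = 17.4e-6 · 5070 · 35.7 = 3.149 mm.
The walls engage after the gap closes; constrained expansion = 3.149 − 1.7 = 1.449 mm.
The walls impose strain ε = −(1.449)/5070 = -2.8587e-04; σ = Eε = 192000 · -2.8587e-04 = -54.89 MPa.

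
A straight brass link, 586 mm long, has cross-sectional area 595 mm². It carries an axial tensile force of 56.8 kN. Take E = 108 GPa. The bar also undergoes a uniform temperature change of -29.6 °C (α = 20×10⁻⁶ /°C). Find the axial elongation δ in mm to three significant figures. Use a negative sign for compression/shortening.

δ_mech = NL/(AE) = 56800·586/(595·108000) = 0.518 mm.
δ_thermal = αLΔT = 20e-6·586·-29.6 = -0.3469 mm.
δ = δ_mech + δ_thermal = 0.1711 mm.

0.171 mm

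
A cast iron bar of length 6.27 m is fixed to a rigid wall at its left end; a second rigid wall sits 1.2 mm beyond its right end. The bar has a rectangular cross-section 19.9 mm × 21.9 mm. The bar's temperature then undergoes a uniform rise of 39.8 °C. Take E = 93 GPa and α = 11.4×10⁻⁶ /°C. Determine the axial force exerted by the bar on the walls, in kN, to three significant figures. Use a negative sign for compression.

-10.6 kN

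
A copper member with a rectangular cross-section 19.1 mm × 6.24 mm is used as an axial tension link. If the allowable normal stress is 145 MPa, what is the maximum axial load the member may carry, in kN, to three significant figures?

17.3 kN

A = 119.2 mm².
P_max = σ_allow · A = 145 · 119.2 = 17280 N = 17.28 kN.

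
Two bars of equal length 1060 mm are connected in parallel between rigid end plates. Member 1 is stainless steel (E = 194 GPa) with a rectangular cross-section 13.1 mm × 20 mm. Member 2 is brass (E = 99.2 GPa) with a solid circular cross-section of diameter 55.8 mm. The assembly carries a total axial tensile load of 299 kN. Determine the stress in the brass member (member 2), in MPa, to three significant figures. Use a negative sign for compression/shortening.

A_1 = 262 mm².
A_2 = 2445 mm².
Equal strain + equilibrium ⇒ each member carries load in proportion to AE: A₁E₁ = 50830000 N, A₂E₂ = 242600000 N, ΣAE = 293400000 N.
σ₂ = P·E₂/ΣAE = 299000·99200/293400000 = 101.1 MPa.

101 MPa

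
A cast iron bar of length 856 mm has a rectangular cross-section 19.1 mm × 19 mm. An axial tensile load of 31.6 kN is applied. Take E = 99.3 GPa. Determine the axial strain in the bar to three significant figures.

A = 362.9 mm².
σ = N/A = 87.08 MPa; ε = σ/E = 87.08/99300 = 8.769e-04.

8.77e-04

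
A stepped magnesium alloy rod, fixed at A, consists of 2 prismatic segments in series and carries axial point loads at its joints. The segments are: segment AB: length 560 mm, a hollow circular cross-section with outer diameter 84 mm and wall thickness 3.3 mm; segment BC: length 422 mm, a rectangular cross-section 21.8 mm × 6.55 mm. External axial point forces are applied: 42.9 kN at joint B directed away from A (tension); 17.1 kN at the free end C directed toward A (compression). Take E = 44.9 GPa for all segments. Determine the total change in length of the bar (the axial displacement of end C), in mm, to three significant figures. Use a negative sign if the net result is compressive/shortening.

-0.741 mm

Internal axial forces (sectioning from the free end, tension +): N_BC = -17.1 kN, N_AB = 25.8 kN.
A_AB = 836.6 mm².
A_BC = 142.8 mm².
δ_AB = 25800·560/(836.6·44900) = 0.3846 mm
δ_BC = -17100·422/(142.8·44900) = -1.126 mm
δ = Σδ_i = -0.7409 mm.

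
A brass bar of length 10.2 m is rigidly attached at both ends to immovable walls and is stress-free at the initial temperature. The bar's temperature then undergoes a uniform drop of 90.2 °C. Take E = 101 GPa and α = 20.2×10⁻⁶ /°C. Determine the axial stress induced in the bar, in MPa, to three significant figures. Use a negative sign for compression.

184 MPa

Free thermal expansion αLΔT = 20.2e-6 · 10200 · -90.2 = -18.58 mm.
The walls impose strain ε = −(-18.58)/10200 = 1.8220e-03; σ = Eε = 101000 · 1.8220e-03 = 184 MPa.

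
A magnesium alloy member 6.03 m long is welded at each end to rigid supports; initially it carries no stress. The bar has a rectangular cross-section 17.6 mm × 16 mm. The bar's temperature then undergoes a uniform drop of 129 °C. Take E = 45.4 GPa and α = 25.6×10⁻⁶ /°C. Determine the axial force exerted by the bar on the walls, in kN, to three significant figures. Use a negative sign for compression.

Free thermal expansion αLΔT = 25.6e-6 · 6030 · -129 = -19.91 mm.
The walls impose strain ε = −(-19.91)/6030 = 3.3024e-03; σ = Eε = 45400 · 3.3024e-03 = 149.9 MPa.
Wall reaction R = σ·A = 149.9·281.6 = 42220 N = 42.22 kN.

42.2 kN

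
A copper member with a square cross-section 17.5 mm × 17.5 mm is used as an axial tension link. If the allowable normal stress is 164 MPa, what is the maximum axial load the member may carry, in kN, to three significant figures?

50.2 kN

A = 306.2 mm².
P_max = σ_allow · A = 164 · 306.2 = 50220 N = 50.23 kN.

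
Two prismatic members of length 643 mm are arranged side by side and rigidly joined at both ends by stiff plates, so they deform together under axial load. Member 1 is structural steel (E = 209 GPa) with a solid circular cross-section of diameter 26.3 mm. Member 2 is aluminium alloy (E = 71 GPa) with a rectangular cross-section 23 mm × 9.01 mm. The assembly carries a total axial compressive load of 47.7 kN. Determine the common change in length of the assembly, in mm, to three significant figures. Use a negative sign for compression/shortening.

A_1 = 543.3 mm².
A_2 = 207.2 mm².
Equal strain + equilibrium ⇒ each member carries load in proportion to AE: A₁E₁ = 113500000 N, A₂E₂ = 14710000 N, ΣAE = 128300000 N.
δ = PL/ΣAE = -47700·643/128300000 = -0.2391 mm.

-0.239 mm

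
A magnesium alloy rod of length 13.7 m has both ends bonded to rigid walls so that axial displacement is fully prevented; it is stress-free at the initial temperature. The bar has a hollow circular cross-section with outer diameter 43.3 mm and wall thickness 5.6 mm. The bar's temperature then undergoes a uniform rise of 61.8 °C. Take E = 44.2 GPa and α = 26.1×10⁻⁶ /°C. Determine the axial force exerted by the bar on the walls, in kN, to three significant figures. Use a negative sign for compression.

-47.3 kN

Free thermal expansion αLΔT = 26.1e-6 · 13700 · 61.8 = 22.1 mm.
The walls impose strain ε = −(22.1)/13700 = -1.6130e-03; σ = Eε = 44200 · -1.6130e-03 = -71.29 MPa.
Wall reaction R = σ·A = -71.29·663.3 = -47290 N = -47.29 kN.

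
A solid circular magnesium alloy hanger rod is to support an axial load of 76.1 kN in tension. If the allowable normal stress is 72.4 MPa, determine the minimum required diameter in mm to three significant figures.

36.6 mm

Required area A ≥ P/σ_allow = 76100/72.4 = 1051 mm².
For a solid circular section, d ≥ √(4A/π) = 36.58 mm.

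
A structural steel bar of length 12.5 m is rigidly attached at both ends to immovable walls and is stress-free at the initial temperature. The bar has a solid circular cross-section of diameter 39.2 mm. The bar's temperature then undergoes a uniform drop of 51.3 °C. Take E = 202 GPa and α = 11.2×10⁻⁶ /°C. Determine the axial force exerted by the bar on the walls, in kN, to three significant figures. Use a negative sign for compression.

140 kN

Free thermal expansion αLΔT = 11.2e-6 · 12500 · -51.3 = -7.182 mm.
The walls impose strain ε = −(-7.182)/12500 = 5.7456e-04; σ = Eε = 202000 · 5.7456e-04 = 116.1 MPa.
Wall reaction R = σ·A = 116.1·1207 = 140100 N = 140.1 kN.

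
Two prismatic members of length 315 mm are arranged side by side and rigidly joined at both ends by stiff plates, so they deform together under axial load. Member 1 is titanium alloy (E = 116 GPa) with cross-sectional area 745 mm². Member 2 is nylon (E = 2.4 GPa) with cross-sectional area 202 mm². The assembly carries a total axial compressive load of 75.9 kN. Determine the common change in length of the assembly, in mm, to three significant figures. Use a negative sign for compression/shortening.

Equal strain + equilibrium ⇒ each member carries load in proportion to AE: A₁E₁ = 86420000 N, A₂E₂ = 484800 N, ΣAE = 86900000 N.
δ = PL/ΣAE = -75900·315/86900000 = -0.2751 mm.

-0.275 mm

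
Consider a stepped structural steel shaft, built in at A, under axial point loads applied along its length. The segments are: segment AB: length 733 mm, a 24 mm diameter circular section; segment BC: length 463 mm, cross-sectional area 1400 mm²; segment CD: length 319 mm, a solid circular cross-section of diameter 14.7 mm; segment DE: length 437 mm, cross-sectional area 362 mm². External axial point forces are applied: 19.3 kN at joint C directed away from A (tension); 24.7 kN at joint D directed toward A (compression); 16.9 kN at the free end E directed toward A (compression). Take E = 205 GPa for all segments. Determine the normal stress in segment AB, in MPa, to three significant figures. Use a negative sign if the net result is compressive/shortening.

-49.3 MPa

Internal axial forces (sectioning from the free end, tension +): N_DE = -16.9 kN, N_CD = -41.6 kN, N_BC = -22.3 kN, N_AB = -22.3 kN.
A_AB = 452.4 mm².
σ_AB = N_AB/A_AB = -22300/452.4 = -49.29 MPa.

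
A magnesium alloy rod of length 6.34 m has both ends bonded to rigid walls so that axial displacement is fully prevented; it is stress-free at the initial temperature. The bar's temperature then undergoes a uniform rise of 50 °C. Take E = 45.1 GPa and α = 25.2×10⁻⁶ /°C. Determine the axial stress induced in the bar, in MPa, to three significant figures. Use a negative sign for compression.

Free thermal expansion αLΔT = 25.2e-6 · 6340 · 50 = 7.988 mm.
The walls impose strain ε = −(7.988)/6340 = -1.2600e-03; σ = Eε = 45100 · -1.2600e-03 = -56.83 MPa.

-56.8 MPa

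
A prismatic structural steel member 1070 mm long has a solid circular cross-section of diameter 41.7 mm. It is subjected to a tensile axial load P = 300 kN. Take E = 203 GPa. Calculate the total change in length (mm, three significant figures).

A = 1366 mm².
δ_mech = NL/(AE) = 300000·1070/(1366·203000) = 1.158 mm.

1.16 mm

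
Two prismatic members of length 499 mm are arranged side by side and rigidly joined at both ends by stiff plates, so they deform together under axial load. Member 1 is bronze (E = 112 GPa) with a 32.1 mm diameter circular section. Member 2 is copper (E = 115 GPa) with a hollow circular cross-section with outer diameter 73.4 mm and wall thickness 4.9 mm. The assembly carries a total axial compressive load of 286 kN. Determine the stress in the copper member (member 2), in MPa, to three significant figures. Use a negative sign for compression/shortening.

A_1 = 809.3 mm².
A_2 = 1054 mm².
Equal strain + equilibrium ⇒ each member carries load in proportion to AE: A₁E₁ = 90640000 N, A₂E₂ = 121300000 N, ΣAE = 211900000 N.
σ₂ = P·E₂/ΣAE = -286000·115000/211900000 = -155.2 MPa.

-155 MPa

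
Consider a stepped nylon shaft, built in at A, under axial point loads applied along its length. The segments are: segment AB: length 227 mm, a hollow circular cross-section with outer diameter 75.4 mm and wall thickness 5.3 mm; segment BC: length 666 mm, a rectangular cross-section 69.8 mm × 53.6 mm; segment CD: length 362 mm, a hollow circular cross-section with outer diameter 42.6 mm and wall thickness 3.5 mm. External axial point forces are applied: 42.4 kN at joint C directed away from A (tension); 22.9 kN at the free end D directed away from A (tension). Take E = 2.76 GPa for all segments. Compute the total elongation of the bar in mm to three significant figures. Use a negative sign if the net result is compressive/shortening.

Internal axial forces (sectioning from the free end, tension +): N_CD = 22.9 kN, N_BC = 65.3 kN, N_AB = 65.3 kN.
A_AB = 1167 mm².
A_BC = 3741 mm².
A_CD = 429.9 mm².
δ_AB = 65300·227/(1167·2760) = 4.601 mm
δ_BC = 65300·666/(3741·2760) = 4.212 mm
δ_CD = 22900·362/(429.9·2760) = 6.986 mm
δ = Σδ_i = 15.8 mm.

15.8 mm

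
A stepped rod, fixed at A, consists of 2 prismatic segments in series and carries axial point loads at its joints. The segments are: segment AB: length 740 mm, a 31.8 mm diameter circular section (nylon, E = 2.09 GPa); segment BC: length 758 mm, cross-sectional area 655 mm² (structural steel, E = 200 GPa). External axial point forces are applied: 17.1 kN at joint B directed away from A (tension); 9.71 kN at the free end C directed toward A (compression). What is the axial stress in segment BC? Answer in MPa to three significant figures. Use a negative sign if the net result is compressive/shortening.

-14.8 MPa

Internal axial forces (sectioning from the free end, tension +): N_BC = -9.71 kN, N_AB = 7.39 kN.
σ_BC = N_BC/A_BC = -9710/655 = -14.82 MPa.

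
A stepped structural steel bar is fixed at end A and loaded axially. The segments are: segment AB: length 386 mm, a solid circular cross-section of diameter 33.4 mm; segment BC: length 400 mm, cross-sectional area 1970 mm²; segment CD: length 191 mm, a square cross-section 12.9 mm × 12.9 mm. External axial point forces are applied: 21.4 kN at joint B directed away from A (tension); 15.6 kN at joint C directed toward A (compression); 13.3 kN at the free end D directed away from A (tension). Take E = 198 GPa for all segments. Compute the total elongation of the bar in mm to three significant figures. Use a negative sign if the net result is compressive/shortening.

Internal axial forces (sectioning from the free end, tension +): N_CD = 13.3 kN, N_BC = -2.3 kN, N_AB = 19.1 kN.
A_AB = 876.2 mm².
A_CD = 166.4 mm².
δ_AB = 19100·386/(876.2·198000) = 0.0425 mm
δ_BC = -2300·400/(1970·198000) = -0.002359 mm
δ_CD = 13300·191/(166.4·198000) = 0.0771 mm
δ = Σδ_i = 0.1172 mm.

0.117 mm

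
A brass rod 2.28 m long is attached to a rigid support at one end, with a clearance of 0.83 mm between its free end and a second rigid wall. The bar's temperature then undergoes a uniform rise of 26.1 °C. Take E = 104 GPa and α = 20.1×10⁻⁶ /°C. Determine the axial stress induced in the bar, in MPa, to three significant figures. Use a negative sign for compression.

Free thermal expansion αLΔT = 20.1e-6 · 2280 · 26.1 = 1.196 mm.
The walls engage after the gap closes; constrained expansion = 1.196 − 0.83 = 0.3661 mm.
The walls impose strain ε = −(0.3661)/2280 = -1.6057e-04; σ = Eε = 104000 · -1.6057e-04 = -16.7 MPa.

-16.7 MPa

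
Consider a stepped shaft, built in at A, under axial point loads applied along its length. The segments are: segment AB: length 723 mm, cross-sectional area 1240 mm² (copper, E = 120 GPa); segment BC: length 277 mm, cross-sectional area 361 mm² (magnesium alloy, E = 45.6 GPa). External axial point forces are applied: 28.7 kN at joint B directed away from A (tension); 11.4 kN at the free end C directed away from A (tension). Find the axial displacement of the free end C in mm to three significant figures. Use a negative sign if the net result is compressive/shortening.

0.387 mm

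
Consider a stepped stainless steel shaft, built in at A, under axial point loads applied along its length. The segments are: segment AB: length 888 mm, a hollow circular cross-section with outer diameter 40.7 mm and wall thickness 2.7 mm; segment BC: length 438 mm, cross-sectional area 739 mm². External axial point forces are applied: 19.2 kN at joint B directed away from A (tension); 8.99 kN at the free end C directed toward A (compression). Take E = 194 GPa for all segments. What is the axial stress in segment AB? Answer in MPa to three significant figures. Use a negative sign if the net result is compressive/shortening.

Internal axial forces (sectioning from the free end, tension +): N_BC = -8.99 kN, N_AB = 10.21 kN.
A_AB = 322.3 mm².
σ_AB = N_AB/A_AB = 10210/322.3 = 31.68 MPa.

31.7 MPa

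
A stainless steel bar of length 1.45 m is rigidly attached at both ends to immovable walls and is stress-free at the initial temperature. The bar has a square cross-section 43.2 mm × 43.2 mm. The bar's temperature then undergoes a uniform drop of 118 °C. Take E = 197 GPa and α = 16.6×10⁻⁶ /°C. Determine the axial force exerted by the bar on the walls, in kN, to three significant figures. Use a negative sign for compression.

Free thermal expansion αLΔT = 16.6e-6 · 1450 · -118 = -2.84 mm.
The walls impose strain ε = −(-2.84)/1450 = 1.9588e-03; σ = Eε = 197000 · 1.9588e-03 = 385.9 MPa.
Wall reaction R = σ·A = 385.9·1866 = 720200 N = 720.2 kN.

720 kN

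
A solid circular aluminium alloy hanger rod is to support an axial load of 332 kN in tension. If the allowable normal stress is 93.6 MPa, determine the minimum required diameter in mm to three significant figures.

Required area A ≥ P/σ_allow = 332000/93.6 = 3547 mm².
For a solid circular section, d ≥ √(4A/π) = 67.2 mm.

67.2 mm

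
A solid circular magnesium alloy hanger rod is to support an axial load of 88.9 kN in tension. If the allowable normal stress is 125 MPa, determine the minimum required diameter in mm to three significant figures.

30.1 mm

Required area A ≥ P/σ_allow = 88900/125 = 711.2 mm².
For a solid circular section, d ≥ √(4A/π) = 30.09 mm.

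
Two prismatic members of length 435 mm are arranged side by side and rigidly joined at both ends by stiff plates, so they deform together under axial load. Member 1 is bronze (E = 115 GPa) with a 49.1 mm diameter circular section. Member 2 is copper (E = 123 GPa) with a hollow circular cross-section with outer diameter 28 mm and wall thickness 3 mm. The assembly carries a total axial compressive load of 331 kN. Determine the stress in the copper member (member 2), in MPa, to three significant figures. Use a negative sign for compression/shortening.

-165 MPa

A_1 = 1893 mm².
A_2 = 235.6 mm².
Equal strain + equilibrium ⇒ each member carries load in proportion to AE: A₁E₁ = 217700000 N, A₂E₂ = 28980000 N, ΣAE = 246700000 N.
σ₂ = P·E₂/ΣAE = -331000·123000/246700000 = -165 MPa.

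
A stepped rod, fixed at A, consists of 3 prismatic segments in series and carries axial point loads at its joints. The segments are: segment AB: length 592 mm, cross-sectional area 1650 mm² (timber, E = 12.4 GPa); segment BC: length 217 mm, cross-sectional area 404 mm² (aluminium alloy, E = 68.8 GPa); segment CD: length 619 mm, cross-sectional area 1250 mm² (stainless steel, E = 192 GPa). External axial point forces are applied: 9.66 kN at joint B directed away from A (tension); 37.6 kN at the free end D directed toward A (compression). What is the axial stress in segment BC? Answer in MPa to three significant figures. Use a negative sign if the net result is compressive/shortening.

Internal axial forces (sectioning from the free end, tension +): N_CD = -37.6 kN, N_BC = -37.6 kN, N_AB = -27.94 kN.
σ_BC = N_BC/A_BC = -37600/404 = -93.07 MPa.

-93.1 MPa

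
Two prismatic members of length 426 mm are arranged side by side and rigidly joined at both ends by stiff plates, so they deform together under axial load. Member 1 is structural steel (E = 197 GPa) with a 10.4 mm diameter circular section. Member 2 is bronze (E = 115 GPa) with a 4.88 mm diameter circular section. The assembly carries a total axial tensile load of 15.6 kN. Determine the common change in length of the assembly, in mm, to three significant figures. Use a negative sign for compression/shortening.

A_1 = 84.95 mm².
A_2 = 18.7 mm².
Equal strain + equilibrium ⇒ each member carries load in proportion to AE: A₁E₁ = 16730000 N, A₂E₂ = 2151000 N, ΣAE = 18890000 N.
δ = PL/ΣAE = 15600·426/18890000 = 0.3519 mm.

0.352 mm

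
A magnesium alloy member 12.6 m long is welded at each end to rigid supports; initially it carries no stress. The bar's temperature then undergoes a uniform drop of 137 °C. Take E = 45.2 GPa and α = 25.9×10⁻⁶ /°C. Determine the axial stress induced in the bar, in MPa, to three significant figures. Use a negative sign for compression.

160 MPa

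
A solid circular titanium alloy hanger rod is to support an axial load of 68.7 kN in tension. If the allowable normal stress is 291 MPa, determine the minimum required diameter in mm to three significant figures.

Required area A ≥ P/σ_allow = 68700/291 = 236.1 mm².
For a solid circular section, d ≥ √(4A/π) = 17.34 mm.

17.3 mm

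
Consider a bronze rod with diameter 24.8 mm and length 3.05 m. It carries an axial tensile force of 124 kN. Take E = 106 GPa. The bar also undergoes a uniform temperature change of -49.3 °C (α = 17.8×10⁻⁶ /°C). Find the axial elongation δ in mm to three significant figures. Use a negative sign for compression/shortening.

4.71 mm

A = 483.1 mm².
δ_mech = NL/(AE) = 124000·3050/(483.1·106000) = 7.386 mm.
δ_thermal = αLΔT = 17.8e-6·3050·-49.3 = -2.676 mm.
δ = δ_mech + δ_thermal = 4.71 mm.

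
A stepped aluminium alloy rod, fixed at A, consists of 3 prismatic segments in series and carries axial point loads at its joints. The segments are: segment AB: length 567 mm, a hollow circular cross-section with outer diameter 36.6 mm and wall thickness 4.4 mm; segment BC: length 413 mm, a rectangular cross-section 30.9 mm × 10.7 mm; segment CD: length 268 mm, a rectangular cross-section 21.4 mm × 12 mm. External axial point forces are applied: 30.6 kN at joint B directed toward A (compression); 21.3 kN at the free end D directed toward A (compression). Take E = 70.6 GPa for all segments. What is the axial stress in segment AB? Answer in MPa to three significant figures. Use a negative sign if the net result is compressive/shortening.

Internal axial forces (sectioning from the free end, tension +): N_CD = -21.3 kN, N_BC = -21.3 kN, N_AB = -51.9 kN.
A_AB = 445.1 mm².
σ_AB = N_AB/A_AB = -51900/445.1 = -116.6 MPa.

-117 MPa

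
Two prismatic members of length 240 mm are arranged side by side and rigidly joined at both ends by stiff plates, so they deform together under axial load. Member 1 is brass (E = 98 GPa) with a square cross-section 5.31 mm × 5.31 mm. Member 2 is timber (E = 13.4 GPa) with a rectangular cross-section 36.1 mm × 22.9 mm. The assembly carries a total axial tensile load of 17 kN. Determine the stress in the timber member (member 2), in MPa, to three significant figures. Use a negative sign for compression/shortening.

A_1 = 28.2 mm².
A_2 = 826.7 mm².
Equal strain + equilibrium ⇒ each member carries load in proportion to AE: A₁E₁ = 2763000 N, A₂E₂ = 11080000 N, ΣAE = 13840000 N.
σ₂ = P·E₂/ΣAE = 17000·13400/13840000 = 16.46 MPa.

16.5 MPa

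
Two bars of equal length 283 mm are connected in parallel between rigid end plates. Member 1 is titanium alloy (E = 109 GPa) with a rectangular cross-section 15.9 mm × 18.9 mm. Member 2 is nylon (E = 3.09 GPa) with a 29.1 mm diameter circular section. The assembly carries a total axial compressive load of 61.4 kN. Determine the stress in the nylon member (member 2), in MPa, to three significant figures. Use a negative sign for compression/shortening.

A_1 = 300.5 mm².
A_2 = 665.1 mm².
Equal strain + equilibrium ⇒ each member carries load in proportion to AE: A₁E₁ = 32760000 N, A₂E₂ = 2055000 N, ΣAE = 34810000 N.
σ₂ = P·E₂/ΣAE = -61400·3090/34810000 = -5.45 MPa.

-5.45 MPa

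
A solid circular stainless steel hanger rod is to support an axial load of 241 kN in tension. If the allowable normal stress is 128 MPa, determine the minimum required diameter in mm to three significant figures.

Required area A ≥ P/σ_allow = 241000/128 = 1883 mm².
For a solid circular section, d ≥ √(4A/π) = 48.96 mm.

49.0 mm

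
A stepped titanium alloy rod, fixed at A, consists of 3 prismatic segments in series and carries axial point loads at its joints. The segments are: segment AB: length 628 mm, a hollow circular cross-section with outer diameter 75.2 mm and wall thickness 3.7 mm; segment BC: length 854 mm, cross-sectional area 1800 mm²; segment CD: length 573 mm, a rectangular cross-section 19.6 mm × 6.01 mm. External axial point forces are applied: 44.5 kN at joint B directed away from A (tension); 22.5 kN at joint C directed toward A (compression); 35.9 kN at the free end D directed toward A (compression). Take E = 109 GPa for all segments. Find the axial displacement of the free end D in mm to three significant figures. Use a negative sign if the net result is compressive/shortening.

-1.95 mm

Internal axial forces (sectioning from the free end, tension +): N_CD = -35.9 kN, N_BC = -58.4 kN, N_AB = -13.9 kN.
A_AB = 831.1 mm².
A_CD = 117.8 mm².
δ_AB = -13900·628/(831.1·109000) = -0.09636 mm
δ_BC = -58400·854/(1800·109000) = -0.2542 mm
δ_CD = -35900·573/(117.8·109000) = -1.602 mm
δ = Σδ_i = -1.953 mm.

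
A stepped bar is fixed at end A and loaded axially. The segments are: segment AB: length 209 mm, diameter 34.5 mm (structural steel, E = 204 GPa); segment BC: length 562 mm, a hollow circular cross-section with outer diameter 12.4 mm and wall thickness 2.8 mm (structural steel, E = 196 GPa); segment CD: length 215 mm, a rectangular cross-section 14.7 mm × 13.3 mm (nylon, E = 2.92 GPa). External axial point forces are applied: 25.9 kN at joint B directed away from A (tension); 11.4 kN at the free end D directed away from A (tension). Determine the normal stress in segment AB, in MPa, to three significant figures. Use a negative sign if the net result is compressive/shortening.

39.9 MPa

Internal axial forces (sectioning from the free end, tension +): N_CD = 11.4 kN, N_BC = 11.4 kN, N_AB = 37.3 kN.
A_AB = 934.8 mm².
σ_AB = N_AB/A_AB = 37300/934.8 = 39.9 MPa.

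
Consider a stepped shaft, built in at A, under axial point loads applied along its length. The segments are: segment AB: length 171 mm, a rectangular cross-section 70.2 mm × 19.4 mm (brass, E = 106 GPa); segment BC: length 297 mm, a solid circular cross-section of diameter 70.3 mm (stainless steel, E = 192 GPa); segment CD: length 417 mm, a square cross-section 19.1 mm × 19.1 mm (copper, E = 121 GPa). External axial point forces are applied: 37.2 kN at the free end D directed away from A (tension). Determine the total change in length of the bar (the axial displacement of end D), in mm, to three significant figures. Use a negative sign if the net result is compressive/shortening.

0.410 mm

Internal axial forces (sectioning from the free end, tension +): N_CD = 37.2 kN, N_BC = 37.2 kN, N_AB = 37.2 kN.
A_AB = 1362 mm².
A_BC = 3882 mm².
A_CD = 364.8 mm².
δ_AB = 37200·171/(1362·106000) = 0.04407 mm
δ_BC = 37200·297/(3882·192000) = 0.01483 mm
δ_CD = 37200·417/(364.8·121000) = 0.3514 mm
δ = Σδ_i = 0.4103 mm.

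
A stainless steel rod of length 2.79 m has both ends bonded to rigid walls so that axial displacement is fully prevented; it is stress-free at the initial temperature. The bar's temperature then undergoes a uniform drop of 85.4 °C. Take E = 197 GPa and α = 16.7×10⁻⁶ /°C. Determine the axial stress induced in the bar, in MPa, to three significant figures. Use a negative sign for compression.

281 MPa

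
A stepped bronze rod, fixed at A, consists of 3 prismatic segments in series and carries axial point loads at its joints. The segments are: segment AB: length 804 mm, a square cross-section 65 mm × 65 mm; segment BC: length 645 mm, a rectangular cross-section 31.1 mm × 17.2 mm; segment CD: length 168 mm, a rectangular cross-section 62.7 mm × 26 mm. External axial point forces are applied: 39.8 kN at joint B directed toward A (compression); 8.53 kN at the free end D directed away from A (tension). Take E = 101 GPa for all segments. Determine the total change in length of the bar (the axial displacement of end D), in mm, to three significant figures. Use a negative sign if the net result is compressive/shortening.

0.0516 mm

Internal axial forces (sectioning from the free end, tension +): N_CD = 8.53 kN, N_BC = 8.53 kN, N_AB = -31.27 kN.
A_AB = 4225 mm².
A_BC = 534.9 mm².
A_CD = 1630 mm².
δ_AB = -31270·804/(4225·101000) = -0.05892 mm
δ_BC = 8530·645/(534.9·101000) = 0.1018 mm
δ_CD = 8530·168/(1630·101000) = 0.008704 mm
δ = Σδ_i = 0.05162 mm.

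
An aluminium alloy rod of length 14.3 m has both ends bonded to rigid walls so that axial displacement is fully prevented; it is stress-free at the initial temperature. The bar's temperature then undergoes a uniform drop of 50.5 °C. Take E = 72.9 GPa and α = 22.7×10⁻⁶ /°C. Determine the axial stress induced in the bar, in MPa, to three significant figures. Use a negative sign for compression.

83.6 MPa

Free thermal expansion αLΔT = 22.7e-6 · 14300 · -50.5 = -16.39 mm.
The walls impose strain ε = −(-16.39)/14300 = 1.1463e-03; σ = Eε = 72900 · 1.1463e-03 = 83.57 MPa.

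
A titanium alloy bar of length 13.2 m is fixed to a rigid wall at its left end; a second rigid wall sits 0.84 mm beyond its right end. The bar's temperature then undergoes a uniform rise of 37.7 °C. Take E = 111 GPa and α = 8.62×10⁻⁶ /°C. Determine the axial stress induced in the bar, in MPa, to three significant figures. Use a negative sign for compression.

Free thermal expansion αLΔT = 8.62e-6 · 13200 · 37.7 = 4.29 mm.
The walls engage after the gap closes; constrained expansion = 4.29 − 0.84 = 3.45 mm.
The walls impose strain ε = −(3.45)/13200 = -2.6134e-04; σ = Eε = 111000 · -2.6134e-04 = -29.01 MPa.

-29.0 MPa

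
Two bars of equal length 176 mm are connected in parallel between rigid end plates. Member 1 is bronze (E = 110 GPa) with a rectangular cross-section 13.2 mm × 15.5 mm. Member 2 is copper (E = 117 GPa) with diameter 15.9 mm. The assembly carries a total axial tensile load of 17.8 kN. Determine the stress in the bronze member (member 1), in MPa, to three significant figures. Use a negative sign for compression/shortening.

A_1 = 204.6 mm².
A_2 = 198.6 mm².
Equal strain + equilibrium ⇒ each member carries load in proportion to AE: A₁E₁ = 22510000 N, A₂E₂ = 23230000 N, ΣAE = 45740000 N.
σ₁ = P·E₁/ΣAE = 17800·110000/45740000 = 42.81 MPa.

42.8 MPa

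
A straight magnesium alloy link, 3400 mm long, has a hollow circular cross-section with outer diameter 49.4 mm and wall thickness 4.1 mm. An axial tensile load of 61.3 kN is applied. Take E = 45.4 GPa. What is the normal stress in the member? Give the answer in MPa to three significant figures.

A = 583.5 mm².
σ = N/A = 61300/583.5 = 105.1 MPa.

105 MPa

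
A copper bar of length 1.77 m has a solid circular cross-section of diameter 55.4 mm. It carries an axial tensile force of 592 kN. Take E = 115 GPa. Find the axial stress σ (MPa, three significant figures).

A = 2411 mm².
σ = N/A = 592000/2411 = 245.6 MPa.

246 MPa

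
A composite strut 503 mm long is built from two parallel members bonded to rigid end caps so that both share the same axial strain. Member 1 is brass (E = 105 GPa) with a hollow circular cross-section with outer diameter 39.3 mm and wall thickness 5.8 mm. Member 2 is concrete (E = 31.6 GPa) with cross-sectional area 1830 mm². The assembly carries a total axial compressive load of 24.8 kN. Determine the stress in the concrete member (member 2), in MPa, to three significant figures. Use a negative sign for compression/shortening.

A_1 = 610.4 mm².
Equal strain + equilibrium ⇒ each member carries load in proportion to AE: A₁E₁ = 64090000 N, A₂E₂ = 57830000 N, ΣAE = 121900000 N.
σ₂ = P·E₂/ΣAE = -24800·31600/121900000 = -6.428 MPa.

-6.43 MPa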